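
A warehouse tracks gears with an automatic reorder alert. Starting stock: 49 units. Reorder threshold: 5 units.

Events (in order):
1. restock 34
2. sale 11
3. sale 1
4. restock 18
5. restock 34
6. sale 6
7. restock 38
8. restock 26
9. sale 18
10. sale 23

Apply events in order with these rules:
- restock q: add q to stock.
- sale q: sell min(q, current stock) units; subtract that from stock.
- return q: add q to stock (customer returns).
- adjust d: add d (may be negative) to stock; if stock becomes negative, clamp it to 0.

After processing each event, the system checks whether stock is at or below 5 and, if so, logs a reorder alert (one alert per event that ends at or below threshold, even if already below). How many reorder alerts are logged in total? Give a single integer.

Processing events:
Start: stock = 49
  Event 1 (restock 34): 49 + 34 = 83
  Event 2 (sale 11): sell min(11,83)=11. stock: 83 - 11 = 72. total_sold = 11
  Event 3 (sale 1): sell min(1,72)=1. stock: 72 - 1 = 71. total_sold = 12
  Event 4 (restock 18): 71 + 18 = 89
  Event 5 (restock 34): 89 + 34 = 123
  Event 6 (sale 6): sell min(6,123)=6. stock: 123 - 6 = 117. total_sold = 18
  Event 7 (restock 38): 117 + 38 = 155
  Event 8 (restock 26): 155 + 26 = 181
  Event 9 (sale 18): sell min(18,181)=18. stock: 181 - 18 = 163. total_sold = 36
  Event 10 (sale 23): sell min(23,163)=23. stock: 163 - 23 = 140. total_sold = 59
Final: stock = 140, total_sold = 59

Checking against threshold 5:
  After event 1: stock=83 > 5
  After event 2: stock=72 > 5
  After event 3: stock=71 > 5
  After event 4: stock=89 > 5
  After event 5: stock=123 > 5
  After event 6: stock=117 > 5
  After event 7: stock=155 > 5
  After event 8: stock=181 > 5
  After event 9: stock=163 > 5
  After event 10: stock=140 > 5
Alert events: []. Count = 0

Answer: 0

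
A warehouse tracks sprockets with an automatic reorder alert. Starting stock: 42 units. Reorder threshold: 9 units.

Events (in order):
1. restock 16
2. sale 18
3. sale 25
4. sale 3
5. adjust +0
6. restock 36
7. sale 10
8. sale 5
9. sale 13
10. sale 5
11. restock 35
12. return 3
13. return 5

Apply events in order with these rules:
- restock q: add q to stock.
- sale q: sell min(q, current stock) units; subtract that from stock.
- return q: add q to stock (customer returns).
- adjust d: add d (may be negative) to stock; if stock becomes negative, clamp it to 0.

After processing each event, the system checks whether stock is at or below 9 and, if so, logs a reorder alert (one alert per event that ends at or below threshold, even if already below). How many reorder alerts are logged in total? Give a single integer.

Processing events:
Start: stock = 42
  Event 1 (restock 16): 42 + 16 = 58
  Event 2 (sale 18): sell min(18,58)=18. stock: 58 - 18 = 40. total_sold = 18
  Event 3 (sale 25): sell min(25,40)=25. stock: 40 - 25 = 15. total_sold = 43
  Event 4 (sale 3): sell min(3,15)=3. stock: 15 - 3 = 12. total_sold = 46
  Event 5 (adjust +0): 12 + 0 = 12
  Event 6 (restock 36): 12 + 36 = 48
  Event 7 (sale 10): sell min(10,48)=10. stock: 48 - 10 = 38. total_sold = 56
  Event 8 (sale 5): sell min(5,38)=5. stock: 38 - 5 = 33. total_sold = 61
  Event 9 (sale 13): sell min(13,33)=13. stock: 33 - 13 = 20. total_sold = 74
  Event 10 (sale 5): sell min(5,20)=5. stock: 20 - 5 = 15. total_sold = 79
  Event 11 (restock 35): 15 + 35 = 50
  Event 12 (return 3): 50 + 3 = 53
  Event 13 (return 5): 53 + 5 = 58
Final: stock = 58, total_sold = 79

Checking against threshold 9:
  After event 1: stock=58 > 9
  After event 2: stock=40 > 9
  After event 3: stock=15 > 9
  After event 4: stock=12 > 9
  After event 5: stock=12 > 9
  After event 6: stock=48 > 9
  After event 7: stock=38 > 9
  After event 8: stock=33 > 9
  After event 9: stock=20 > 9
  After event 10: stock=15 > 9
  After event 11: stock=50 > 9
  After event 12: stock=53 > 9
  After event 13: stock=58 > 9
Alert events: []. Count = 0

Answer: 0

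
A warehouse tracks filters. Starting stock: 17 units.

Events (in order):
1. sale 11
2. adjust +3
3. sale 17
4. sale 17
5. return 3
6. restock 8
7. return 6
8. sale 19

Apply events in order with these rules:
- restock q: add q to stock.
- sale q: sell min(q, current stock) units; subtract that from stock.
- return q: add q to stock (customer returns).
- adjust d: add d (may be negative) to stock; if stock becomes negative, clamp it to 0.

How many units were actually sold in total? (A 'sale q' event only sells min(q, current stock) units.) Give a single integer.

Processing events:
Start: stock = 17
  Event 1 (sale 11): sell min(11,17)=11. stock: 17 - 11 = 6. total_sold = 11
  Event 2 (adjust +3): 6 + 3 = 9
  Event 3 (sale 17): sell min(17,9)=9. stock: 9 - 9 = 0. total_sold = 20
  Event 4 (sale 17): sell min(17,0)=0. stock: 0 - 0 = 0. total_sold = 20
  Event 5 (return 3): 0 + 3 = 3
  Event 6 (restock 8): 3 + 8 = 11
  Event 7 (return 6): 11 + 6 = 17
  Event 8 (sale 19): sell min(19,17)=17. stock: 17 - 17 = 0. total_sold = 37
Final: stock = 0, total_sold = 37

Answer: 37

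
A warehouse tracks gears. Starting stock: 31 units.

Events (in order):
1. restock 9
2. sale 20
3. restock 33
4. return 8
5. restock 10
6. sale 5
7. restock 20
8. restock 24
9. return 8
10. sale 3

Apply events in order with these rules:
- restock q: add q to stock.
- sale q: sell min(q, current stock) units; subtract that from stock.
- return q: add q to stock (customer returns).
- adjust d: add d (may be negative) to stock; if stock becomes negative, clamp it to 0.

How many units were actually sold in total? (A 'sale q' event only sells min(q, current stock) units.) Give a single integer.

Answer: 28

Derivation:
Processing events:
Start: stock = 31
  Event 1 (restock 9): 31 + 9 = 40
  Event 2 (sale 20): sell min(20,40)=20. stock: 40 - 20 = 20. total_sold = 20
  Event 3 (restock 33): 20 + 33 = 53
  Event 4 (return 8): 53 + 8 = 61
  Event 5 (restock 10): 61 + 10 = 71
  Event 6 (sale 5): sell min(5,71)=5. stock: 71 - 5 = 66. total_sold = 25
  Event 7 (restock 20): 66 + 20 = 86
  Event 8 (restock 24): 86 + 24 = 110
  Event 9 (return 8): 110 + 8 = 118
  Event 10 (sale 3): sell min(3,118)=3. stock: 118 - 3 = 115. total_sold = 28
Final: stock = 115, total_sold = 28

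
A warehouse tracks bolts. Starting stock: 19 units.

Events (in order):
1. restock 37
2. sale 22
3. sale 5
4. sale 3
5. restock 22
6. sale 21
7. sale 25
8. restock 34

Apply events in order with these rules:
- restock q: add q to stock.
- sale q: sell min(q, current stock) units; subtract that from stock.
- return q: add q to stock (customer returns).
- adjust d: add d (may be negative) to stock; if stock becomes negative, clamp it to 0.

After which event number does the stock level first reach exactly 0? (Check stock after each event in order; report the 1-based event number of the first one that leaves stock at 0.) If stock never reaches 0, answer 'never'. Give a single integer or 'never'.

Processing events:
Start: stock = 19
  Event 1 (restock 37): 19 + 37 = 56
  Event 2 (sale 22): sell min(22,56)=22. stock: 56 - 22 = 34. total_sold = 22
  Event 3 (sale 5): sell min(5,34)=5. stock: 34 - 5 = 29. total_sold = 27
  Event 4 (sale 3): sell min(3,29)=3. stock: 29 - 3 = 26. total_sold = 30
  Event 5 (restock 22): 26 + 22 = 48
  Event 6 (sale 21): sell min(21,48)=21. stock: 48 - 21 = 27. total_sold = 51
  Event 7 (sale 25): sell min(25,27)=25. stock: 27 - 25 = 2. total_sold = 76
  Event 8 (restock 34): 2 + 34 = 36
Final: stock = 36, total_sold = 76

Stock never reaches 0.

Answer: never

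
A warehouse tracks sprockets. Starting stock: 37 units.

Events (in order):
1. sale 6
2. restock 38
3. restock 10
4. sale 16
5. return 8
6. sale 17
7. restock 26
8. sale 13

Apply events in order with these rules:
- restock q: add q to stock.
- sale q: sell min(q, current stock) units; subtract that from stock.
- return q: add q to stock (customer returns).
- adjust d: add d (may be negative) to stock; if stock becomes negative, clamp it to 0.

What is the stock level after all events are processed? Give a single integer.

Processing events:
Start: stock = 37
  Event 1 (sale 6): sell min(6,37)=6. stock: 37 - 6 = 31. total_sold = 6
  Event 2 (restock 38): 31 + 38 = 69
  Event 3 (restock 10): 69 + 10 = 79
  Event 4 (sale 16): sell min(16,79)=16. stock: 79 - 16 = 63. total_sold = 22
  Event 5 (return 8): 63 + 8 = 71
  Event 6 (sale 17): sell min(17,71)=17. stock: 71 - 17 = 54. total_sold = 39
  Event 7 (restock 26): 54 + 26 = 80
  Event 8 (sale 13): sell min(13,80)=13. stock: 80 - 13 = 67. total_sold = 52
Final: stock = 67, total_sold = 52

Answer: 67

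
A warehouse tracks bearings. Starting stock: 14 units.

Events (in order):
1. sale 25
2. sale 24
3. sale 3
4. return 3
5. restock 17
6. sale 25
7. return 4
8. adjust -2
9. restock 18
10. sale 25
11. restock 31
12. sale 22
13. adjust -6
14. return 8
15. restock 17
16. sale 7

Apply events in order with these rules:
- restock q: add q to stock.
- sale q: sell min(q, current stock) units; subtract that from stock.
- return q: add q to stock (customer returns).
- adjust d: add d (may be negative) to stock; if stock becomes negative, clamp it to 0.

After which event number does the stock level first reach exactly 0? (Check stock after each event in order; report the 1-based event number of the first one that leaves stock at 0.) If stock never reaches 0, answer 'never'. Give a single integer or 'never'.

Answer: 1

Derivation:
Processing events:
Start: stock = 14
  Event 1 (sale 25): sell min(25,14)=14. stock: 14 - 14 = 0. total_sold = 14
  Event 2 (sale 24): sell min(24,0)=0. stock: 0 - 0 = 0. total_sold = 14
  Event 3 (sale 3): sell min(3,0)=0. stock: 0 - 0 = 0. total_sold = 14
  Event 4 (return 3): 0 + 3 = 3
  Event 5 (restock 17): 3 + 17 = 20
  Event 6 (sale 25): sell min(25,20)=20. stock: 20 - 20 = 0. total_sold = 34
  Event 7 (return 4): 0 + 4 = 4
  Event 8 (adjust -2): 4 + -2 = 2
  Event 9 (restock 18): 2 + 18 = 20
  Event 10 (sale 25): sell min(25,20)=20. stock: 20 - 20 = 0. total_sold = 54
  Event 11 (restock 31): 0 + 31 = 31
  Event 12 (sale 22): sell min(22,31)=22. stock: 31 - 22 = 9. total_sold = 76
  Event 13 (adjust -6): 9 + -6 = 3
  Event 14 (return 8): 3 + 8 = 11
  Event 15 (restock 17): 11 + 17 = 28
  Event 16 (sale 7): sell min(7,28)=7. stock: 28 - 7 = 21. total_sold = 83
Final: stock = 21, total_sold = 83

First zero at event 1.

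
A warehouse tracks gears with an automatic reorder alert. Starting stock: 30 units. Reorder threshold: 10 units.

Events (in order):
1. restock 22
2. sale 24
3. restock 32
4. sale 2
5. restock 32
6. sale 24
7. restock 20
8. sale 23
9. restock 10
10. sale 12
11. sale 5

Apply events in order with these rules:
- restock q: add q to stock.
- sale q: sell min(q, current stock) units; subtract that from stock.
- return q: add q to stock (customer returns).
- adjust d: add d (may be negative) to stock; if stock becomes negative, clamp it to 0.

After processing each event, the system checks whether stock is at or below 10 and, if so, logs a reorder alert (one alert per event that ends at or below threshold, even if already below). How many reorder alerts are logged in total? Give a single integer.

Processing events:
Start: stock = 30
  Event 1 (restock 22): 30 + 22 = 52
  Event 2 (sale 24): sell min(24,52)=24. stock: 52 - 24 = 28. total_sold = 24
  Event 3 (restock 32): 28 + 32 = 60
  Event 4 (sale 2): sell min(2,60)=2. stock: 60 - 2 = 58. total_sold = 26
  Event 5 (restock 32): 58 + 32 = 90
  Event 6 (sale 24): sell min(24,90)=24. stock: 90 - 24 = 66. total_sold = 50
  Event 7 (restock 20): 66 + 20 = 86
  Event 8 (sale 23): sell min(23,86)=23. stock: 86 - 23 = 63. total_sold = 73
  Event 9 (restock 10): 63 + 10 = 73
  Event 10 (sale 12): sell min(12,73)=12. stock: 73 - 12 = 61. total_sold = 85
  Event 11 (sale 5): sell min(5,61)=5. stock: 61 - 5 = 56. total_sold = 90
Final: stock = 56, total_sold = 90

Checking against threshold 10:
  After event 1: stock=52 > 10
  After event 2: stock=28 > 10
  After event 3: stock=60 > 10
  After event 4: stock=58 > 10
  After event 5: stock=90 > 10
  After event 6: stock=66 > 10
  After event 7: stock=86 > 10
  After event 8: stock=63 > 10
  After event 9: stock=73 > 10
  After event 10: stock=61 > 10
  After event 11: stock=56 > 10
Alert events: []. Count = 0

Answer: 0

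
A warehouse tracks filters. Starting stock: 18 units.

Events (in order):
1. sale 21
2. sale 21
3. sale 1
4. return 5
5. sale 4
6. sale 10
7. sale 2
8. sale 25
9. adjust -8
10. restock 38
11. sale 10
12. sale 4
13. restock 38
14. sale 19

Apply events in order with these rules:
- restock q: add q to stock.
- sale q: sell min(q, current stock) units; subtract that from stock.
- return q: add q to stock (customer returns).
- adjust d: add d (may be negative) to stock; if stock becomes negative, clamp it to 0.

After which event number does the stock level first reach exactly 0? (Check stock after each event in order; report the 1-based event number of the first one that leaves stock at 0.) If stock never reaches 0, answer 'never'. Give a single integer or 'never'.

Processing events:
Start: stock = 18
  Event 1 (sale 21): sell min(21,18)=18. stock: 18 - 18 = 0. total_sold = 18
  Event 2 (sale 21): sell min(21,0)=0. stock: 0 - 0 = 0. total_sold = 18
  Event 3 (sale 1): sell min(1,0)=0. stock: 0 - 0 = 0. total_sold = 18
  Event 4 (return 5): 0 + 5 = 5
  Event 5 (sale 4): sell min(4,5)=4. stock: 5 - 4 = 1. total_sold = 22
  Event 6 (sale 10): sell min(10,1)=1. stock: 1 - 1 = 0. total_sold = 23
  Event 7 (sale 2): sell min(2,0)=0. stock: 0 - 0 = 0. total_sold = 23
  Event 8 (sale 25): sell min(25,0)=0. stock: 0 - 0 = 0. total_sold = 23
  Event 9 (adjust -8): 0 + -8 = 0 (clamped to 0)
  Event 10 (restock 38): 0 + 38 = 38
  Event 11 (sale 10): sell min(10,38)=10. stock: 38 - 10 = 28. total_sold = 33
  Event 12 (sale 4): sell min(4,28)=4. stock: 28 - 4 = 24. total_sold = 37
  Event 13 (restock 38): 24 + 38 = 62
  Event 14 (sale 19): sell min(19,62)=19. stock: 62 - 19 = 43. total_sold = 56
Final: stock = 43, total_sold = 56

First zero at event 1.

Answer: 1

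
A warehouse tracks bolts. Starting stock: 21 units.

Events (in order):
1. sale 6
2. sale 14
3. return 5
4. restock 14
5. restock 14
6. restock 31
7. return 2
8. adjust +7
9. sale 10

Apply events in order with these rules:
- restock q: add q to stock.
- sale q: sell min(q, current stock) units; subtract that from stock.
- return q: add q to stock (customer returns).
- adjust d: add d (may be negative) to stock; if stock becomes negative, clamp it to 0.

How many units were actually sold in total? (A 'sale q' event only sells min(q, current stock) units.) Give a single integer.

Processing events:
Start: stock = 21
  Event 1 (sale 6): sell min(6,21)=6. stock: 21 - 6 = 15. total_sold = 6
  Event 2 (sale 14): sell min(14,15)=14. stock: 15 - 14 = 1. total_sold = 20
  Event 3 (return 5): 1 + 5 = 6
  Event 4 (restock 14): 6 + 14 = 20
  Event 5 (restock 14): 20 + 14 = 34
  Event 6 (restock 31): 34 + 31 = 65
  Event 7 (return 2): 65 + 2 = 67
  Event 8 (adjust +7): 67 + 7 = 74
  Event 9 (sale 10): sell min(10,74)=10. stock: 74 - 10 = 64. total_sold = 30
Final: stock = 64, total_sold = 30

Answer: 30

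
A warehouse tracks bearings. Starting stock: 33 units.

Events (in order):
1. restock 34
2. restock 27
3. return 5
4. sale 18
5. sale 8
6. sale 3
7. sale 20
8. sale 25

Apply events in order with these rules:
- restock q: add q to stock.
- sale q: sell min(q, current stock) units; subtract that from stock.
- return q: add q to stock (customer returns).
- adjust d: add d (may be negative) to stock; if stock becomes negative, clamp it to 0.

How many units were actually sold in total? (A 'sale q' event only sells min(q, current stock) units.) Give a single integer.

Processing events:
Start: stock = 33
  Event 1 (restock 34): 33 + 34 = 67
  Event 2 (restock 27): 67 + 27 = 94
  Event 3 (return 5): 94 + 5 = 99
  Event 4 (sale 18): sell min(18,99)=18. stock: 99 - 18 = 81. total_sold = 18
  Event 5 (sale 8): sell min(8,81)=8. stock: 81 - 8 = 73. total_sold = 26
  Event 6 (sale 3): sell min(3,73)=3. stock: 73 - 3 = 70. total_sold = 29
  Event 7 (sale 20): sell min(20,70)=20. stock: 70 - 20 = 50. total_sold = 49
  Event 8 (sale 25): sell min(25,50)=25. stock: 50 - 25 = 25. total_sold = 74
Final: stock = 25, total_sold = 74

Answer: 74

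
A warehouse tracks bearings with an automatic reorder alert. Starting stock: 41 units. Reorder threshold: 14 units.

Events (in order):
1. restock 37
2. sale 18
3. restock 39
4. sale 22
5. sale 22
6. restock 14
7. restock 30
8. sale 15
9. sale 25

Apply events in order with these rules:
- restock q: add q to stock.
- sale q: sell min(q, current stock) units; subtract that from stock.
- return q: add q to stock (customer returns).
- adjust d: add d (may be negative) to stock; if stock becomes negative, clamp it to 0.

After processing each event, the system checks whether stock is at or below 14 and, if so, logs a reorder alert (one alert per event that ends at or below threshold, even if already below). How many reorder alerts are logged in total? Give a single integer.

Answer: 0

Derivation:
Processing events:
Start: stock = 41
  Event 1 (restock 37): 41 + 37 = 78
  Event 2 (sale 18): sell min(18,78)=18. stock: 78 - 18 = 60. total_sold = 18
  Event 3 (restock 39): 60 + 39 = 99
  Event 4 (sale 22): sell min(22,99)=22. stock: 99 - 22 = 77. total_sold = 40
  Event 5 (sale 22): sell min(22,77)=22. stock: 77 - 22 = 55. total_sold = 62
  Event 6 (restock 14): 55 + 14 = 69
  Event 7 (restock 30): 69 + 30 = 99
  Event 8 (sale 15): sell min(15,99)=15. stock: 99 - 15 = 84. total_sold = 77
  Event 9 (sale 25): sell min(25,84)=25. stock: 84 - 25 = 59. total_sold = 102
Final: stock = 59, total_sold = 102

Checking against threshold 14:
  After event 1: stock=78 > 14
  After event 2: stock=60 > 14
  After event 3: stock=99 > 14
  After event 4: stock=77 > 14
  After event 5: stock=55 > 14
  After event 6: stock=69 > 14
  After event 7: stock=99 > 14
  After event 8: stock=84 > 14
  After event 9: stock=59 > 14
Alert events: []. Count = 0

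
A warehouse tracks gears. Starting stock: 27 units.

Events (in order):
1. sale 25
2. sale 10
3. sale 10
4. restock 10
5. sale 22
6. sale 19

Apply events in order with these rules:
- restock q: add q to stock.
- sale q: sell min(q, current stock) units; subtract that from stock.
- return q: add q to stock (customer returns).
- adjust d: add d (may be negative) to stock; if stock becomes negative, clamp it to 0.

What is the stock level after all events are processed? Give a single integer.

Processing events:
Start: stock = 27
  Event 1 (sale 25): sell min(25,27)=25. stock: 27 - 25 = 2. total_sold = 25
  Event 2 (sale 10): sell min(10,2)=2. stock: 2 - 2 = 0. total_sold = 27
  Event 3 (sale 10): sell min(10,0)=0. stock: 0 - 0 = 0. total_sold = 27
  Event 4 (restock 10): 0 + 10 = 10
  Event 5 (sale 22): sell min(22,10)=10. stock: 10 - 10 = 0. total_sold = 37
  Event 6 (sale 19): sell min(19,0)=0. stock: 0 - 0 = 0. total_sold = 37
Final: stock = 0, total_sold = 37

Answer: 0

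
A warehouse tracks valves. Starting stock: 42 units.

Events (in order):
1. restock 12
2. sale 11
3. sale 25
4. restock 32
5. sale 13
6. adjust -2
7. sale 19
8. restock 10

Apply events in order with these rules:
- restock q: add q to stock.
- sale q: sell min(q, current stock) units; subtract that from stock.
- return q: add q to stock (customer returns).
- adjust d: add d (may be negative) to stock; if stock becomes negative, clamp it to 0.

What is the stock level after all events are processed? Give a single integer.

Processing events:
Start: stock = 42
  Event 1 (restock 12): 42 + 12 = 54
  Event 2 (sale 11): sell min(11,54)=11. stock: 54 - 11 = 43. total_sold = 11
  Event 3 (sale 25): sell min(25,43)=25. stock: 43 - 25 = 18. total_sold = 36
  Event 4 (restock 32): 18 + 32 = 50
  Event 5 (sale 13): sell min(13,50)=13. stock: 50 - 13 = 37. total_sold = 49
  Event 6 (adjust -2): 37 + -2 = 35
  Event 7 (sale 19): sell min(19,35)=19. stock: 35 - 19 = 16. total_sold = 68
  Event 8 (restock 10): 16 + 10 = 26
Final: stock = 26, total_sold = 68

Answer: 26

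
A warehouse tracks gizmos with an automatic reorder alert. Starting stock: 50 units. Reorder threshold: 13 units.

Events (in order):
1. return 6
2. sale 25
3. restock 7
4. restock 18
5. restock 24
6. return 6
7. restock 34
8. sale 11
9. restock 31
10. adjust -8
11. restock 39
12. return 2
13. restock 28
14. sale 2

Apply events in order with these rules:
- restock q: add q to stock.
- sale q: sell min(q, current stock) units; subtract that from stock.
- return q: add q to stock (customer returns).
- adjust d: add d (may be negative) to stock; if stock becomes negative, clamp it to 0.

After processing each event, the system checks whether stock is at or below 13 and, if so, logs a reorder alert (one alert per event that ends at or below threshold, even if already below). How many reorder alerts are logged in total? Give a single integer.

Processing events:
Start: stock = 50
  Event 1 (return 6): 50 + 6 = 56
  Event 2 (sale 25): sell min(25,56)=25. stock: 56 - 25 = 31. total_sold = 25
  Event 3 (restock 7): 31 + 7 = 38
  Event 4 (restock 18): 38 + 18 = 56
  Event 5 (restock 24): 56 + 24 = 80
  Event 6 (return 6): 80 + 6 = 86
  Event 7 (restock 34): 86 + 34 = 120
  Event 8 (sale 11): sell min(11,120)=11. stock: 120 - 11 = 109. total_sold = 36
  Event 9 (restock 31): 109 + 31 = 140
  Event 10 (adjust -8): 140 + -8 = 132
  Event 11 (restock 39): 132 + 39 = 171
  Event 12 (return 2): 171 + 2 = 173
  Event 13 (restock 28): 173 + 28 = 201
  Event 14 (sale 2): sell min(2,201)=2. stock: 201 - 2 = 199. total_sold = 38
Final: stock = 199, total_sold = 38

Checking against threshold 13:
  After event 1: stock=56 > 13
  After event 2: stock=31 > 13
  After event 3: stock=38 > 13
  After event 4: stock=56 > 13
  After event 5: stock=80 > 13
  After event 6: stock=86 > 13
  After event 7: stock=120 > 13
  After event 8: stock=109 > 13
  After event 9: stock=140 > 13
  After event 10: stock=132 > 13
  After event 11: stock=171 > 13
  After event 12: stock=173 > 13
  After event 13: stock=201 > 13
  After event 14: stock=199 > 13
Alert events: []. Count = 0

Answer: 0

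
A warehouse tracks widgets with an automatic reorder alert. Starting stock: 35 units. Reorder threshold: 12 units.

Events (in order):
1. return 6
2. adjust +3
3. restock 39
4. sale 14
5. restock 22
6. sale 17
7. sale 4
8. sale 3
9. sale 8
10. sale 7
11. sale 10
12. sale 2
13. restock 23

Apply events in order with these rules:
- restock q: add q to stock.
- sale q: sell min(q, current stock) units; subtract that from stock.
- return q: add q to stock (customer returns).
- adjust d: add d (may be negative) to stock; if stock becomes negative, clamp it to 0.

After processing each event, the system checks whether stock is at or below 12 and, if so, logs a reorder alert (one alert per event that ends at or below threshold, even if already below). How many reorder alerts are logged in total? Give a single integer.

Answer: 0

Derivation:
Processing events:
Start: stock = 35
  Event 1 (return 6): 35 + 6 = 41
  Event 2 (adjust +3): 41 + 3 = 44
  Event 3 (restock 39): 44 + 39 = 83
  Event 4 (sale 14): sell min(14,83)=14. stock: 83 - 14 = 69. total_sold = 14
  Event 5 (restock 22): 69 + 22 = 91
  Event 6 (sale 17): sell min(17,91)=17. stock: 91 - 17 = 74. total_sold = 31
  Event 7 (sale 4): sell min(4,74)=4. stock: 74 - 4 = 70. total_sold = 35
  Event 8 (sale 3): sell min(3,70)=3. stock: 70 - 3 = 67. total_sold = 38
  Event 9 (sale 8): sell min(8,67)=8. stock: 67 - 8 = 59. total_sold = 46
  Event 10 (sale 7): sell min(7,59)=7. stock: 59 - 7 = 52. total_sold = 53
  Event 11 (sale 10): sell min(10,52)=10. stock: 52 - 10 = 42. total_sold = 63
  Event 12 (sale 2): sell min(2,42)=2. stock: 42 - 2 = 40. total_sold = 65
  Event 13 (restock 23): 40 + 23 = 63
Final: stock = 63, total_sold = 65

Checking against threshold 12:
  After event 1: stock=41 > 12
  After event 2: stock=44 > 12
  After event 3: stock=83 > 12
  After event 4: stock=69 > 12
  After event 5: stock=91 > 12
  After event 6: stock=74 > 12
  After event 7: stock=70 > 12
  After event 8: stock=67 > 12
  After event 9: stock=59 > 12
  After event 10: stock=52 > 12
  After event 11: stock=42 > 12
  After event 12: stock=40 > 12
  After event 13: stock=63 > 12
Alert events: []. Count = 0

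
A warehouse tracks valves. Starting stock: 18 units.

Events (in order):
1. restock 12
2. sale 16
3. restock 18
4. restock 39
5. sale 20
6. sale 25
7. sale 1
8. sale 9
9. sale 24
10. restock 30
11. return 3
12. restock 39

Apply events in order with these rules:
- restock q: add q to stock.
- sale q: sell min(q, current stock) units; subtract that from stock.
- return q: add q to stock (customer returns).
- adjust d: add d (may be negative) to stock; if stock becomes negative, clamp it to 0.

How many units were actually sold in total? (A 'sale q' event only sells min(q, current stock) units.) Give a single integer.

Processing events:
Start: stock = 18
  Event 1 (restock 12): 18 + 12 = 30
  Event 2 (sale 16): sell min(16,30)=16. stock: 30 - 16 = 14. total_sold = 16
  Event 3 (restock 18): 14 + 18 = 32
  Event 4 (restock 39): 32 + 39 = 71
  Event 5 (sale 20): sell min(20,71)=20. stock: 71 - 20 = 51. total_sold = 36
  Event 6 (sale 25): sell min(25,51)=25. stock: 51 - 25 = 26. total_sold = 61
  Event 7 (sale 1): sell min(1,26)=1. stock: 26 - 1 = 25. total_sold = 62
  Event 8 (sale 9): sell min(9,25)=9. stock: 25 - 9 = 16. total_sold = 71
  Event 9 (sale 24): sell min(24,16)=16. stock: 16 - 16 = 0. total_sold = 87
  Event 10 (restock 30): 0 + 30 = 30
  Event 11 (return 3): 30 + 3 = 33
  Event 12 (restock 39): 33 + 39 = 72
Final: stock = 72, total_sold = 87

Answer: 87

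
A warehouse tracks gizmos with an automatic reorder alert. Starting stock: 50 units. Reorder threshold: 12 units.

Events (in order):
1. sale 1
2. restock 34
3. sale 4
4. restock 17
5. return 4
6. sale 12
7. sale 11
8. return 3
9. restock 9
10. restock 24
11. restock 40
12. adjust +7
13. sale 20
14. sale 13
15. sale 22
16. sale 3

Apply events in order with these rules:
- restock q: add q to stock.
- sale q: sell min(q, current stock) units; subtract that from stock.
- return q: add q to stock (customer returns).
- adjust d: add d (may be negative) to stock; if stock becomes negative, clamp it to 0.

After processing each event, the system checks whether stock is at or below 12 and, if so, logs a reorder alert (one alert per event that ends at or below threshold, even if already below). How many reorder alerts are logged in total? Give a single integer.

Answer: 0

Derivation:
Processing events:
Start: stock = 50
  Event 1 (sale 1): sell min(1,50)=1. stock: 50 - 1 = 49. total_sold = 1
  Event 2 (restock 34): 49 + 34 = 83
  Event 3 (sale 4): sell min(4,83)=4. stock: 83 - 4 = 79. total_sold = 5
  Event 4 (restock 17): 79 + 17 = 96
  Event 5 (return 4): 96 + 4 = 100
  Event 6 (sale 12): sell min(12,100)=12. stock: 100 - 12 = 88. total_sold = 17
  Event 7 (sale 11): sell min(11,88)=11. stock: 88 - 11 = 77. total_sold = 28
  Event 8 (return 3): 77 + 3 = 80
  Event 9 (restock 9): 80 + 9 = 89
  Event 10 (restock 24): 89 + 24 = 113
  Event 11 (restock 40): 113 + 40 = 153
  Event 12 (adjust +7): 153 + 7 = 160
  Event 13 (sale 20): sell min(20,160)=20. stock: 160 - 20 = 140. total_sold = 48
  Event 14 (sale 13): sell min(13,140)=13. stock: 140 - 13 = 127. total_sold = 61
  Event 15 (sale 22): sell min(22,127)=22. stock: 127 - 22 = 105. total_sold = 83
  Event 16 (sale 3): sell min(3,105)=3. stock: 105 - 3 = 102. total_sold = 86
Final: stock = 102, total_sold = 86

Checking against threshold 12:
  After event 1: stock=49 > 12
  After event 2: stock=83 > 12
  After event 3: stock=79 > 12
  After event 4: stock=96 > 12
  After event 5: stock=100 > 12
  After event 6: stock=88 > 12
  After event 7: stock=77 > 12
  After event 8: stock=80 > 12
  After event 9: stock=89 > 12
  After event 10: stock=113 > 12
  After event 11: stock=153 > 12
  After event 12: stock=160 > 12
  After event 13: stock=140 > 12
  After event 14: stock=127 > 12
  After event 15: stock=105 > 12
  After event 16: stock=102 > 12
Alert events: []. Count = 0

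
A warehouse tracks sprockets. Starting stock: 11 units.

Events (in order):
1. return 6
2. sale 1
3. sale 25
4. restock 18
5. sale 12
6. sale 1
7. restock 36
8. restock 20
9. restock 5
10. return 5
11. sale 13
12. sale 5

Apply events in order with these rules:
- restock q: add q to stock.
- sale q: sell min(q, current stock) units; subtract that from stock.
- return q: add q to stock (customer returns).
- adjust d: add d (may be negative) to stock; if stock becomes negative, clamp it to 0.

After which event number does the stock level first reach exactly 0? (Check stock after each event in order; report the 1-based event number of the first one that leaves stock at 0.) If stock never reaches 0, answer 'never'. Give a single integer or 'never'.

Answer: 3

Derivation:
Processing events:
Start: stock = 11
  Event 1 (return 6): 11 + 6 = 17
  Event 2 (sale 1): sell min(1,17)=1. stock: 17 - 1 = 16. total_sold = 1
  Event 3 (sale 25): sell min(25,16)=16. stock: 16 - 16 = 0. total_sold = 17
  Event 4 (restock 18): 0 + 18 = 18
  Event 5 (sale 12): sell min(12,18)=12. stock: 18 - 12 = 6. total_sold = 29
  Event 6 (sale 1): sell min(1,6)=1. stock: 6 - 1 = 5. total_sold = 30
  Event 7 (restock 36): 5 + 36 = 41
  Event 8 (restock 20): 41 + 20 = 61
  Event 9 (restock 5): 61 + 5 = 66
  Event 10 (return 5): 66 + 5 = 71
  Event 11 (sale 13): sell min(13,71)=13. stock: 71 - 13 = 58. total_sold = 43
  Event 12 (sale 5): sell min(5,58)=5. stock: 58 - 5 = 53. total_sold = 48
Final: stock = 53, total_sold = 48

First zero at event 3.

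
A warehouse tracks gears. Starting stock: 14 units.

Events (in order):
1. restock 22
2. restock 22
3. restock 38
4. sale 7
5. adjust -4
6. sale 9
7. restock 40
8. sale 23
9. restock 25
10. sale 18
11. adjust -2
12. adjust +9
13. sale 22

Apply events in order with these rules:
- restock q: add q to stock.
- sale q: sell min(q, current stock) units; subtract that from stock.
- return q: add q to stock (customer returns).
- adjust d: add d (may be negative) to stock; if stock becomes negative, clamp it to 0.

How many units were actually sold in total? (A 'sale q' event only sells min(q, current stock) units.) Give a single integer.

Processing events:
Start: stock = 14
  Event 1 (restock 22): 14 + 22 = 36
  Event 2 (restock 22): 36 + 22 = 58
  Event 3 (restock 38): 58 + 38 = 96
  Event 4 (sale 7): sell min(7,96)=7. stock: 96 - 7 = 89. total_sold = 7
  Event 5 (adjust -4): 89 + -4 = 85
  Event 6 (sale 9): sell min(9,85)=9. stock: 85 - 9 = 76. total_sold = 16
  Event 7 (restock 40): 76 + 40 = 116
  Event 8 (sale 23): sell min(23,116)=23. stock: 116 - 23 = 93. total_sold = 39
  Event 9 (restock 25): 93 + 25 = 118
  Event 10 (sale 18): sell min(18,118)=18. stock: 118 - 18 = 100. total_sold = 57
  Event 11 (adjust -2): 100 + -2 = 98
  Event 12 (adjust +9): 98 + 9 = 107
  Event 13 (sale 22): sell min(22,107)=22. stock: 107 - 22 = 85. total_sold = 79
Final: stock = 85, total_sold = 79

Answer: 79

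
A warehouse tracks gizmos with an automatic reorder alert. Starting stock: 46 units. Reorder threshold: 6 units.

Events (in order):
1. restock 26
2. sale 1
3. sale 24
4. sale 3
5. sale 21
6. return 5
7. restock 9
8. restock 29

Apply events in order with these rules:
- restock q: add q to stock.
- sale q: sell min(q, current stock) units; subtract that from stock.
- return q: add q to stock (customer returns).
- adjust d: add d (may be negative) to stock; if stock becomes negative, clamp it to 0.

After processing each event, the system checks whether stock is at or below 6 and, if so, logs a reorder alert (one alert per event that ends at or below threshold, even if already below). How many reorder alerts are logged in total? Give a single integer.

Answer: 0

Derivation:
Processing events:
Start: stock = 46
  Event 1 (restock 26): 46 + 26 = 72
  Event 2 (sale 1): sell min(1,72)=1. stock: 72 - 1 = 71. total_sold = 1
  Event 3 (sale 24): sell min(24,71)=24. stock: 71 - 24 = 47. total_sold = 25
  Event 4 (sale 3): sell min(3,47)=3. stock: 47 - 3 = 44. total_sold = 28
  Event 5 (sale 21): sell min(21,44)=21. stock: 44 - 21 = 23. total_sold = 49
  Event 6 (return 5): 23 + 5 = 28
  Event 7 (restock 9): 28 + 9 = 37
  Event 8 (restock 29): 37 + 29 = 66
Final: stock = 66, total_sold = 49

Checking against threshold 6:
  After event 1: stock=72 > 6
  After event 2: stock=71 > 6
  After event 3: stock=47 > 6
  After event 4: stock=44 > 6
  After event 5: stock=23 > 6
  After event 6: stock=28 > 6
  After event 7: stock=37 > 6
  After event 8: stock=66 > 6
Alert events: []. Count = 0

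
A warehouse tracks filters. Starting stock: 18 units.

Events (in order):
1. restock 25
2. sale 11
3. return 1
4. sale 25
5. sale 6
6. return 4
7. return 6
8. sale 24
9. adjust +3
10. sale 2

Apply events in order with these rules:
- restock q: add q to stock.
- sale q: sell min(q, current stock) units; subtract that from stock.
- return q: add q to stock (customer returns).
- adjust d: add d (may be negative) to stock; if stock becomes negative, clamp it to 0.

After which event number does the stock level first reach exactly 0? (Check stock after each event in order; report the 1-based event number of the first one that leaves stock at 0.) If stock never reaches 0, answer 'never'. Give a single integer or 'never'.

Answer: 8

Derivation:
Processing events:
Start: stock = 18
  Event 1 (restock 25): 18 + 25 = 43
  Event 2 (sale 11): sell min(11,43)=11. stock: 43 - 11 = 32. total_sold = 11
  Event 3 (return 1): 32 + 1 = 33
  Event 4 (sale 25): sell min(25,33)=25. stock: 33 - 25 = 8. total_sold = 36
  Event 5 (sale 6): sell min(6,8)=6. stock: 8 - 6 = 2. total_sold = 42
  Event 6 (return 4): 2 + 4 = 6
  Event 7 (return 6): 6 + 6 = 12
  Event 8 (sale 24): sell min(24,12)=12. stock: 12 - 12 = 0. total_sold = 54
  Event 9 (adjust +3): 0 + 3 = 3
  Event 10 (sale 2): sell min(2,3)=2. stock: 3 - 2 = 1. total_sold = 56
Final: stock = 1, total_sold = 56

First zero at event 8.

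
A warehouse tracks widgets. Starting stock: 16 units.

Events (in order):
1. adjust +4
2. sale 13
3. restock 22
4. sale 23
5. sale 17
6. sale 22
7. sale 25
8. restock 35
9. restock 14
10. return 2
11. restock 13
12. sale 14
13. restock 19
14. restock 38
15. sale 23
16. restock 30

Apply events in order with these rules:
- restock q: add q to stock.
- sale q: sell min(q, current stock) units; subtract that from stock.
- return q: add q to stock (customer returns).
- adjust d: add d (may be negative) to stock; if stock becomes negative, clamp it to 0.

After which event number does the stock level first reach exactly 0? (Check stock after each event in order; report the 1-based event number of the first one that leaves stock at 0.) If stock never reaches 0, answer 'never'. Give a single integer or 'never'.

Processing events:
Start: stock = 16
  Event 1 (adjust +4): 16 + 4 = 20
  Event 2 (sale 13): sell min(13,20)=13. stock: 20 - 13 = 7. total_sold = 13
  Event 3 (restock 22): 7 + 22 = 29
  Event 4 (sale 23): sell min(23,29)=23. stock: 29 - 23 = 6. total_sold = 36
  Event 5 (sale 17): sell min(17,6)=6. stock: 6 - 6 = 0. total_sold = 42
  Event 6 (sale 22): sell min(22,0)=0. stock: 0 - 0 = 0. total_sold = 42
  Event 7 (sale 25): sell min(25,0)=0. stock: 0 - 0 = 0. total_sold = 42
  Event 8 (restock 35): 0 + 35 = 35
  Event 9 (restock 14): 35 + 14 = 49
  Event 10 (return 2): 49 + 2 = 51
  Event 11 (restock 13): 51 + 13 = 64
  Event 12 (sale 14): sell min(14,64)=14. stock: 64 - 14 = 50. total_sold = 56
  Event 13 (restock 19): 50 + 19 = 69
  Event 14 (restock 38): 69 + 38 = 107
  Event 15 (sale 23): sell min(23,107)=23. stock: 107 - 23 = 84. total_sold = 79
  Event 16 (restock 30): 84 + 30 = 114
Final: stock = 114, total_sold = 79

First zero at event 5.

Answer: 5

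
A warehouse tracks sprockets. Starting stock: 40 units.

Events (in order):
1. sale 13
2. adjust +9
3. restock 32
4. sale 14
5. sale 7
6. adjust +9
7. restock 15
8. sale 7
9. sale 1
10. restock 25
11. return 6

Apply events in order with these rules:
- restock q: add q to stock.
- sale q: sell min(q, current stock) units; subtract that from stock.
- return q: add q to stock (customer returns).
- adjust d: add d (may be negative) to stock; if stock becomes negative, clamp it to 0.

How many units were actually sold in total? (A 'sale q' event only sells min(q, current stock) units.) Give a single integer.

Answer: 42

Derivation:
Processing events:
Start: stock = 40
  Event 1 (sale 13): sell min(13,40)=13. stock: 40 - 13 = 27. total_sold = 13
  Event 2 (adjust +9): 27 + 9 = 36
  Event 3 (restock 32): 36 + 32 = 68
  Event 4 (sale 14): sell min(14,68)=14. stock: 68 - 14 = 54. total_sold = 27
  Event 5 (sale 7): sell min(7,54)=7. stock: 54 - 7 = 47. total_sold = 34
  Event 6 (adjust +9): 47 + 9 = 56
  Event 7 (restock 15): 56 + 15 = 71
  Event 8 (sale 7): sell min(7,71)=7. stock: 71 - 7 = 64. total_sold = 41
  Event 9 (sale 1): sell min(1,64)=1. stock: 64 - 1 = 63. total_sold = 42
  Event 10 (restock 25): 63 + 25 = 88
  Event 11 (return 6): 88 + 6 = 94
Final: stock = 94, total_sold = 42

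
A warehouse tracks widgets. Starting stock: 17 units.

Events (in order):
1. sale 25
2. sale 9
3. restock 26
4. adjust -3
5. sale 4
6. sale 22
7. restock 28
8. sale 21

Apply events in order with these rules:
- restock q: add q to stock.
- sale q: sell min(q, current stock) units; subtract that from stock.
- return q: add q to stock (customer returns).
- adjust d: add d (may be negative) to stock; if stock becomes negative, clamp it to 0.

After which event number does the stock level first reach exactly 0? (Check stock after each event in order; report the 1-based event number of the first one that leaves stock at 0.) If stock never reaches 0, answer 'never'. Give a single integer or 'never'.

Processing events:
Start: stock = 17
  Event 1 (sale 25): sell min(25,17)=17. stock: 17 - 17 = 0. total_sold = 17
  Event 2 (sale 9): sell min(9,0)=0. stock: 0 - 0 = 0. total_sold = 17
  Event 3 (restock 26): 0 + 26 = 26
  Event 4 (adjust -3): 26 + -3 = 23
  Event 5 (sale 4): sell min(4,23)=4. stock: 23 - 4 = 19. total_sold = 21
  Event 6 (sale 22): sell min(22,19)=19. stock: 19 - 19 = 0. total_sold = 40
  Event 7 (restock 28): 0 + 28 = 28
  Event 8 (sale 21): sell min(21,28)=21. stock: 28 - 21 = 7. total_sold = 61
Final: stock = 7, total_sold = 61

First zero at event 1.

Answer: 1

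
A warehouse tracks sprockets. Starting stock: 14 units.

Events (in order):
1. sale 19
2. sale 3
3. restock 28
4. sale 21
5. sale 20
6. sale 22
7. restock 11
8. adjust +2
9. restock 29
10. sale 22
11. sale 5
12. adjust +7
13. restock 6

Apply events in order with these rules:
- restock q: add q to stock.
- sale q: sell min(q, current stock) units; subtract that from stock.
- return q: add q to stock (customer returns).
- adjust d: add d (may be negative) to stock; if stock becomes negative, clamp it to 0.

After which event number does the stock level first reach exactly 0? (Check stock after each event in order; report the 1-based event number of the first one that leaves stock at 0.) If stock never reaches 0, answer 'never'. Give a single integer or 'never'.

Answer: 1

Derivation:
Processing events:
Start: stock = 14
  Event 1 (sale 19): sell min(19,14)=14. stock: 14 - 14 = 0. total_sold = 14
  Event 2 (sale 3): sell min(3,0)=0. stock: 0 - 0 = 0. total_sold = 14
  Event 3 (restock 28): 0 + 28 = 28
  Event 4 (sale 21): sell min(21,28)=21. stock: 28 - 21 = 7. total_sold = 35
  Event 5 (sale 20): sell min(20,7)=7. stock: 7 - 7 = 0. total_sold = 42
  Event 6 (sale 22): sell min(22,0)=0. stock: 0 - 0 = 0. total_sold = 42
  Event 7 (restock 11): 0 + 11 = 11
  Event 8 (adjust +2): 11 + 2 = 13
  Event 9 (restock 29): 13 + 29 = 42
  Event 10 (sale 22): sell min(22,42)=22. stock: 42 - 22 = 20. total_sold = 64
  Event 11 (sale 5): sell min(5,20)=5. stock: 20 - 5 = 15. total_sold = 69
  Event 12 (adjust +7): 15 + 7 = 22
  Event 13 (restock 6): 22 + 6 = 28
Final: stock = 28, total_sold = 69

First zero at event 1.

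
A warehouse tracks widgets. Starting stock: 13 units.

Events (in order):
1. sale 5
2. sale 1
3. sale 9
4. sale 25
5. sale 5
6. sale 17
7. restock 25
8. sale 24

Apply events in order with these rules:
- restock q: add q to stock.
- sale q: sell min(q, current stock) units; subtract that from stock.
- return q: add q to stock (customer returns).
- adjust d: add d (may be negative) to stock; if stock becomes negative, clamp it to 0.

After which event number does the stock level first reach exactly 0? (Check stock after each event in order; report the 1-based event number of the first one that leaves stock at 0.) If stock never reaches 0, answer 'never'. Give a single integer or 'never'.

Answer: 3

Derivation:
Processing events:
Start: stock = 13
  Event 1 (sale 5): sell min(5,13)=5. stock: 13 - 5 = 8. total_sold = 5
  Event 2 (sale 1): sell min(1,8)=1. stock: 8 - 1 = 7. total_sold = 6
  Event 3 (sale 9): sell min(9,7)=7. stock: 7 - 7 = 0. total_sold = 13
  Event 4 (sale 25): sell min(25,0)=0. stock: 0 - 0 = 0. total_sold = 13
  Event 5 (sale 5): sell min(5,0)=0. stock: 0 - 0 = 0. total_sold = 13
  Event 6 (sale 17): sell min(17,0)=0. stock: 0 - 0 = 0. total_sold = 13
  Event 7 (restock 25): 0 + 25 = 25
  Event 8 (sale 24): sell min(24,25)=24. stock: 25 - 24 = 1. total_sold = 37
Final: stock = 1, total_sold = 37

First zero at event 3.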